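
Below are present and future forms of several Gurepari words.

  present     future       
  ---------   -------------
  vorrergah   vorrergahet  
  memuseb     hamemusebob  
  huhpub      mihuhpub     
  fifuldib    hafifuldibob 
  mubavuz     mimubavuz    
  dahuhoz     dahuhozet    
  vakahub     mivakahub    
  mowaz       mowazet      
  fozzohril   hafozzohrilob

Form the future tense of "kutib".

vakahub and fifuldib both end in -b yet inflect differently (mivakahub, hafifuldibob), so the final letter is not what conditions the rule; the last vowel is.
"kutib" has last vowel 'i'. The stems whose last vowel is 'i' (fozzohril → hafozzohrilob, fifuldib → hafifuldibob) add ha- … -ob around the stem.
So kutib → hakutibob.

hakutibob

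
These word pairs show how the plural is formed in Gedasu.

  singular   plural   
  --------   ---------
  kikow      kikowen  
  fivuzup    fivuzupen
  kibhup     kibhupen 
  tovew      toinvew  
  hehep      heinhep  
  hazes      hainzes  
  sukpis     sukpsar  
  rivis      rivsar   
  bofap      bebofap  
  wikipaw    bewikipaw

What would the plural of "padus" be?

padusen

kikow and tovew both end in -w yet inflect differently (kikowen, toinvew), so the final letter is not what conditions the rule; the last vowel is.
"padus" has last vowel 'u'. The stems whose last vowel is 'u' (fivuzup → fivuzupen, kibhup → kibhupen) add -en.
The other patterns: stems whose last vowel is 'e' insert -in- after the first vowel; stems whose last vowel is 'i' delete the last vowel and add -ar; stems whose last vowel is 'a' add the prefix be-.
So padus → padusen.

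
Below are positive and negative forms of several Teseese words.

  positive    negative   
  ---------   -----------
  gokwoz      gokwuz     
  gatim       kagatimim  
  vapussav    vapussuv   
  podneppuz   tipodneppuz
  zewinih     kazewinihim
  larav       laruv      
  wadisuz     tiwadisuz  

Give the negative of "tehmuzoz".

tehmuzuz

gokwoz and podneppuz both end in -z yet inflect differently (gokwuz, tipodneppuz), so the final letter is not what conditions the rule; the last vowel is.
"tehmuzoz" has last vowel 'o'. The one such stem in the data (gokwoz → gokwuz) changes the last vowel to 'u' (as do larav, vapussav), so the same rule applies.
So tehmuzoz → tehmuzuz.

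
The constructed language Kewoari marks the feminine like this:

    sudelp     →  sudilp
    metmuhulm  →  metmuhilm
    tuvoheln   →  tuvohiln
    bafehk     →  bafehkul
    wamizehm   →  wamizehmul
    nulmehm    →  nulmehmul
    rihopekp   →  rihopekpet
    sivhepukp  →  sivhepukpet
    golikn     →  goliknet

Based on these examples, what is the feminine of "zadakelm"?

zadakilm

metmuhulm and wamizehm both end in -m yet inflect differently (metmuhilm, wamizehmul), so the final letter is not what conditions the rule; the second-to-last letter is.
"zadakelm" has second-to-last letter 'l'. The stems whose second-to-last letter is 'l' (sudelp → sudilp, metmuhulm → metmuhilm, tuvoheln → tuvohiln) change the last vowel to 'i'.
The other patterns: stems whose second-to-last letter is 'h' add -ul; stems whose second-to-last letter is 'k' add -et.
So zadakelm → zadakilm.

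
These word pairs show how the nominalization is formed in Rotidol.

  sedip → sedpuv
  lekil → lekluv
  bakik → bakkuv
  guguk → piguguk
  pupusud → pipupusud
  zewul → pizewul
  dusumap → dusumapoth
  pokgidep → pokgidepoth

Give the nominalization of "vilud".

pivilud

bakik and guguk both end in -k yet inflect differently (bakkuv, piguguk), so the final letter is not what conditions the rule; the last vowel is.
"vilud" has last vowel 'u'. The stems whose last vowel is 'u' (guguk → piguguk, pupusud → pipupusud, zewul → pizewul) add the prefix pi-.
The other patterns: stems whose last vowel is 'i' delete the last vowel and add -uv; stems whose last vowel is 'a' or 'e' add -oth.
So vilud → pivilud.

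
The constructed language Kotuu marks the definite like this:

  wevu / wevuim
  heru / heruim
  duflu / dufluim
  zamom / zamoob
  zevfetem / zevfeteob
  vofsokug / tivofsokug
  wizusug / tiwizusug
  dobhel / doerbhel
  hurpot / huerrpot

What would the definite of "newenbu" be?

newenbuim

wevu and vofsokug both have last vowel 'u' yet inflect differently (wevuim, tivofsokug), so the last vowel is not what conditions the rule; the final letter is.
"newenbu" ends in -u. The stems ending in -u (wevu → wevuim, heru → heruim, duflu → dufluim) add -im.
The other patterns: stems ending in -m drop the final letter and add -ob; stems ending in -g add the prefix ti-; stems ending in -l or -t insert -er- after the first vowel.
So newenbu → newenbuim.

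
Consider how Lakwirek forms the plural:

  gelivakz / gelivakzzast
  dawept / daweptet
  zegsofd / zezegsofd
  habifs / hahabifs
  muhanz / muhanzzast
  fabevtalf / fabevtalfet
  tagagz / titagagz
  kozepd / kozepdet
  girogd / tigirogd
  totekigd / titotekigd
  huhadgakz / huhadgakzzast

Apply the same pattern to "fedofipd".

"fedofipd" has second-to-last letter 'p'. The stems whose second-to-last letter is 'p' (dawept → daweptet, kozepd → kozepdet) add -et.
The other patterns: stems whose second-to-last letter is 'g' add the prefix ti-; stems whose second-to-last letter is 'f' repeat the first consonant+vowel as a prefix; stems whose second-to-last letter is 'k' or 'n' double the final consonant and add -ast.
So fedofipd → fedofipdet.

fedofipdet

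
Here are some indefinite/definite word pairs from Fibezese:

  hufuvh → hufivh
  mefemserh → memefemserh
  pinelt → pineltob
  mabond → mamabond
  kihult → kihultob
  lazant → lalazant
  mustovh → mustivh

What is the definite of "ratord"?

raratord

"ratord" has second-to-last letter 'r'. The one such stem in the data (mefemserh → memefemserh) repeats the first consonant+vowel as a prefix (as do mabond, lazant), so the same rule applies.
The other patterns: stems whose second-to-last letter is 'v' change the last vowel to 'i'; stems whose second-to-last letter is 'l' add -ob.
So ratord → raratord.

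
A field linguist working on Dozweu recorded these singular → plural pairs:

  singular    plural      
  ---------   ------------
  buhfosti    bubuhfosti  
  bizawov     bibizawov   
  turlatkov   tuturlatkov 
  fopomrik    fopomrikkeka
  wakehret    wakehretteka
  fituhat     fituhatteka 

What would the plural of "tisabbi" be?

buhfosti and fopomrik both have last vowel 'i' yet inflect differently (bubuhfosti, fopomrikkeka), so the last vowel is not what conditions the rule; the final letter is.
"tisabbi" ends in -i. The one such stem in the data (buhfosti → bubuhfosti) repeats the first consonant+vowel as a prefix (as do bizawov, turlatkov), so the same rule applies.
So tisabbi → titisabbi.

titisabbi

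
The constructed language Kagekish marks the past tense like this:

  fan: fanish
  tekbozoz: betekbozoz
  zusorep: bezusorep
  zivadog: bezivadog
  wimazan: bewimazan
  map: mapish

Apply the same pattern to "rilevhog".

map and zusorep both end in -p yet inflect differently (mapish, bezusorep), so the final letter is not what conditions the rule; the number of vowels is.
"rilevhog" has 3 vowels. The stems with 3 vowels (zusorep → bezusorep, wimazan → bewimazan, tekbozoz → betekbozoz) add the prefix be-.
So rilevhog → berilevhog.

berilevhog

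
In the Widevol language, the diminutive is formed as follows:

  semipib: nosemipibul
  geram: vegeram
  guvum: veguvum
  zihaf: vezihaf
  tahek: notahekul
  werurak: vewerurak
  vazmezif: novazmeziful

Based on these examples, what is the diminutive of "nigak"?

zihaf and vazmezif both end in -f yet inflect differently (vezihaf, novazmeziful), so the final letter is not what conditions the rule; the last vowel is.
"nigak" has last vowel 'a'. The stems whose last vowel is 'a' (werurak → vewerurak, geram → vegeram, zihaf → vezihaf) add the prefix ve-.
So nigak → venigak.

venigak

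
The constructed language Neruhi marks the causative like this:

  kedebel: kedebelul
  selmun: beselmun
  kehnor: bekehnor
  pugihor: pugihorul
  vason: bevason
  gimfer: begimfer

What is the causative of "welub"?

gimfer and pugihor both end in -r yet inflect differently (begimfer, pugihorul), so the final letter is not what conditions the rule; the number of vowels is.
"welub" has 2 vowels. The stems with 2 vowels (gimfer → begimfer, kehnor → bekehnor, vason → bevason) add the prefix be-.
The other pattern: stems with 3 vowels add -ul.
So welub → bewelub.

bewelub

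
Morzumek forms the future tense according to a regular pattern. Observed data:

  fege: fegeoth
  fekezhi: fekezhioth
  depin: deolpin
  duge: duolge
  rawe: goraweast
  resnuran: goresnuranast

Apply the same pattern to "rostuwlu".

fege and duge both end in -e yet inflect differently (fegeoth, duolge), so the final letter is not what conditions the rule; the first letter is.
"rostuwlu" begins with r-. The stems beginning with r- (rawe → goraweast, resnuran → goresnuranast) add go- … -ast around the stem.
So rostuwlu → gorostuwluast.

gorostuwluast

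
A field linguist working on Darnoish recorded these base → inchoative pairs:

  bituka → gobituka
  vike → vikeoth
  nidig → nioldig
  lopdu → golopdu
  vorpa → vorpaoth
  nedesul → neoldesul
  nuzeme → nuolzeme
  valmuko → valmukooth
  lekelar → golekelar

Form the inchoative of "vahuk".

vahukoth

"vahuk" begins with v-. The stems beginning with v- (valmuko → valmukooth, vorpa → vorpaoth, vike → vikeoth) add -oth.
So vahuk → vahukoth.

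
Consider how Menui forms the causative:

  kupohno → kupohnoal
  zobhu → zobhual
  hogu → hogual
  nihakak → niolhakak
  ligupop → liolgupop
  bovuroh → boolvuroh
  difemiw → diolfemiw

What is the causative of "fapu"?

kupohno and ligupop both have last vowel 'o' yet inflect differently (kupohnoal, liolgupop), so the last vowel is not what conditions the rule; whether the stem ends in a vowel or a consonant is.
"fapu" ends in a vowel. The stems ending in a vowel (kupohno → kupohnoal, zobhu → zobhual, hogu → hogual) add -al.
The other pattern: stems ending in a consonant insert -ol- after the first vowel.
So fapu → fapual.

fapual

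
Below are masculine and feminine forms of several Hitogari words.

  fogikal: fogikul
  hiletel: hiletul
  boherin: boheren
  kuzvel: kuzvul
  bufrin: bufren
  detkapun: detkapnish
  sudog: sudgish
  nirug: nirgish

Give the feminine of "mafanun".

detkapun and boherin both end in -n yet inflect differently (detkapnish, boheren), so the final letter is not what conditions the rule; the last vowel is.
"mafanun" has last vowel 'u'. The stems whose last vowel is 'u' (nirug → nirgish, detkapun → detkapnish) delete the last vowel and add -ish.
The other patterns: stems whose last vowel is 'i' change the last vowel to 'e'; stems whose last vowel is 'a' or 'e' change the last vowel to 'u'.
So mafanun → mafannish.

mafannish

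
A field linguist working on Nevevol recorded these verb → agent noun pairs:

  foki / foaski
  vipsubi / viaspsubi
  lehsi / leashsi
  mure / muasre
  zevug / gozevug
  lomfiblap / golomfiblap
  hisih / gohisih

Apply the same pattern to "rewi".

reaswi

foki and hisih both have last vowel 'i' yet inflect differently (foaski, gohisih), so the last vowel is not what conditions the rule; whether the stem ends in a vowel or a consonant is.
"rewi" ends in a vowel. The stems ending in a vowel (foki → foaski, vipsubi → viaspsubi, lehsi → leashsi) insert -as- after the first vowel.
So rewi → reaswi.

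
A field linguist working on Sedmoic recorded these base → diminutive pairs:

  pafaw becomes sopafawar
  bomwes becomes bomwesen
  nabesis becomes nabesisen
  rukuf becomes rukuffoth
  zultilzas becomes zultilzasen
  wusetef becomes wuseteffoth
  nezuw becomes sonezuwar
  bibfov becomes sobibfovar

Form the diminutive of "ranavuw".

bomwes and wusetef both have last vowel 'e' yet inflect differently (bomwesen, wuseteffoth), so the last vowel is not what conditions the rule; the final letter is.
"ranavuw" ends in -w. The stems ending in -w (nezuw → sonezuwar, pafaw → sopafawar) add so- … -ar around the stem.
So ranavuw → soranavuwar.

soranavuwar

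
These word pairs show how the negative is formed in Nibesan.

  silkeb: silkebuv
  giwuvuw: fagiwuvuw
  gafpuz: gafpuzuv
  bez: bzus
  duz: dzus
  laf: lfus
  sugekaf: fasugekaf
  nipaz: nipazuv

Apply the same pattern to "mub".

bez and nipaz both end in -z yet inflect differently (bzus, nipazuv), so the final letter is not what conditions the rule; the number of vowels is.
"mub" has 1 vowel. The stems with 1 vowel (bez → bzus, duz → dzus, laf → lfus) delete the last vowel and add -us.
The other patterns: stems with 2 vowels add -uv; stems with 3 vowels add the prefix fa-.
So mub → mbus.

mbus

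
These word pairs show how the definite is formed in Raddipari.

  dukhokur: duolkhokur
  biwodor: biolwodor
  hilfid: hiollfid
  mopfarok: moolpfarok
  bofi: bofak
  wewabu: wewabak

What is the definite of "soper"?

soolper

hilfid and bofi both have last vowel 'i' yet inflect differently (hiollfid, bofak), so the last vowel is not what conditions the rule; whether the stem ends in a vowel or a consonant is.
"soper" ends in a consonant. The stems ending in a consonant (dukhokur → duolkhokur, biwodor → biolwodor, hilfid → hiollfid) insert -ol- after the first vowel.
So soper → soolper.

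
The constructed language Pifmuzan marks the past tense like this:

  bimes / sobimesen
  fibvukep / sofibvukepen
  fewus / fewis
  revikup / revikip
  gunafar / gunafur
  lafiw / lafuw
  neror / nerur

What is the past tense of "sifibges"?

bimes and fewus both end in -s yet inflect differently (sobimesen, fewis), so the final letter is not what conditions the rule; the last vowel is.
"sifibges" has last vowel 'e'. The stems whose last vowel is 'e' (bimes → sobimesen, fibvukep → sofibvukepen) add so- … -en around the stem.
The other patterns: stems whose last vowel is 'u' change the last vowel to 'i'; stems whose last vowel is 'a', 'i' or 'o' change the last vowel to 'u'.
So sifibges → sosifibgesen.

sosifibgesen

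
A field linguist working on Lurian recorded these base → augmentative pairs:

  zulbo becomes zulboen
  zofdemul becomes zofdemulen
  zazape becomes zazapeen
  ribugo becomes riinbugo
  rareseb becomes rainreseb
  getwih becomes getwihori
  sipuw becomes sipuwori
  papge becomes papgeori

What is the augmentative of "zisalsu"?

zisalsuen

zulbo and ribugo both end in -o yet inflect differently (zulboen, riinbugo), so the final letter is not what conditions the rule; the first letter is.
"zisalsu" begins with z-. The stems beginning with z- (zulbo → zulboen, zofdemul → zofdemulen, zazape → zazapeen) add -en.
So zisalsu → zisalsuen.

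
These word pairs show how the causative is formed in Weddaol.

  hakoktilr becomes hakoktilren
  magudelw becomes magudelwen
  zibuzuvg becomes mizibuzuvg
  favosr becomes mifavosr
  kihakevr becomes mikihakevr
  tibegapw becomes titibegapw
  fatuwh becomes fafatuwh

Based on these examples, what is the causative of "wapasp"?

hakoktilr and favosr both end in -r yet inflect differently (hakoktilren, mifavosr), so the final letter is not what conditions the rule; the second-to-last letter is.
"wapasp" has second-to-last letter 's'. The one such stem in the data (favosr → mifavosr) adds the prefix mi-, so the same rule applies.
The other patterns: stems whose second-to-last letter is 'l' add -en; stems whose second-to-last letter is 'p' or 'w' repeat the first consonant+vowel as a prefix.
So wapasp → miwapasp.

miwapasp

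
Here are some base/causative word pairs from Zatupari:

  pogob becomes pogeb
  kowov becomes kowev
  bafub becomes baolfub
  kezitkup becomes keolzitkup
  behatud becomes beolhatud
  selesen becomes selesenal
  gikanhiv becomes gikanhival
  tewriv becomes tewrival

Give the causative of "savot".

"savot" has last vowel 'o'. The stems whose last vowel is 'o' (pogob → pogeb, kowov → kowev) change the last vowel to 'e'.
The other patterns: stems whose last vowel is 'u' insert -ol- after the first vowel; stems whose last vowel is 'e' or 'i' add -al.
So savot → savet.

savet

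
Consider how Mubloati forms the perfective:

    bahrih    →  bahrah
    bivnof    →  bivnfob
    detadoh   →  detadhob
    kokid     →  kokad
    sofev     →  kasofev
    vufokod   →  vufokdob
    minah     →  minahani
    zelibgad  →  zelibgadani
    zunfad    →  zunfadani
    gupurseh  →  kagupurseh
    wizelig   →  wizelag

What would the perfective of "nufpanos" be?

nufpansob

"nufpanos" has last vowel 'o'. The stems whose last vowel is 'o' (bivnof → bivnfob, detadoh → detadhob, vufokod → vufokdob) delete the last vowel and add -ob.
The other patterns: stems whose last vowel is 'a' add -ani; stems whose last vowel is 'e' add the prefix ka-; stems whose last vowel is 'i' change the last vowel to 'a'.
So nufpanos → nufpansob.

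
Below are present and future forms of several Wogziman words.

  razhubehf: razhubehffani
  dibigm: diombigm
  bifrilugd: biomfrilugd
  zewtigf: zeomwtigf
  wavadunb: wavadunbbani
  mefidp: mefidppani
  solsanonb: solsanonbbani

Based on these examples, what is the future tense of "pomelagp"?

poommelagp

zewtigf and razhubehf both end in -f yet inflect differently (zeomwtigf, razhubehffani), so the final letter is not what conditions the rule; the second-to-last letter is.
"pomelagp" has second-to-last letter 'g'. The stems whose second-to-last letter is 'g' (zewtigf → zeomwtigf, dibigm → diombigm, bifrilugd → biomfrilugd) insert -om- after the first vowel.
The other pattern: stems whose second-to-last letter is 'd', 'h' or 'n' double the final consonant and add -ani.
So pomelagp → poommelagp.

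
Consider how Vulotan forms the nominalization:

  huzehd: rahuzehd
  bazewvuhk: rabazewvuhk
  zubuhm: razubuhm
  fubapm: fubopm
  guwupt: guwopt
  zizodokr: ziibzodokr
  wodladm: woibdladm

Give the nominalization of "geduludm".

geibduludm

"geduludm" has second-to-last letter 'd'. The one such stem in the data (wodladm → woibdladm) inserts -ib- after the first vowel (as does zizodokr), so the same rule applies.
So geduludm → geibduludm.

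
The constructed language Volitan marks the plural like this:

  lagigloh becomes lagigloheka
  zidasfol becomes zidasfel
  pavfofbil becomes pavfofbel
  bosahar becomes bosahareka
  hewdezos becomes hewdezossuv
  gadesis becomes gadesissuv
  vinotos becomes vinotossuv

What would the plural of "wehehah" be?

wehehaheka

zidasfol and hewdezos both have last vowel 'o' yet inflect differently (zidasfel, hewdezossuv), so the last vowel is not what conditions the rule; the final letter is.
"wehehah" ends in -h. The one such stem in the data (lagigloh → lagigloheka) adds -eka, so the same rule applies.
So wehehah → wehehaheka.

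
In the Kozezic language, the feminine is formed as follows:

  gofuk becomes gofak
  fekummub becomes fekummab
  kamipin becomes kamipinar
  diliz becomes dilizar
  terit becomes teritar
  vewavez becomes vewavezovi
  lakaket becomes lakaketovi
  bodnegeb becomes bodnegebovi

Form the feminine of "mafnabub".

diliz and vewavez both end in -z yet inflect differently (dilizar, vewavezovi), so the final letter is not what conditions the rule; the last vowel is.
"mafnabub" has last vowel 'u'. The stems whose last vowel is 'u' (gofuk → gofak, fekummub → fekummab) change the last vowel to 'a'.
The other patterns: stems whose last vowel is 'i' add -ar; stems whose last vowel is 'e' add -ovi.
So mafnabub → mafnabab.

mafnabab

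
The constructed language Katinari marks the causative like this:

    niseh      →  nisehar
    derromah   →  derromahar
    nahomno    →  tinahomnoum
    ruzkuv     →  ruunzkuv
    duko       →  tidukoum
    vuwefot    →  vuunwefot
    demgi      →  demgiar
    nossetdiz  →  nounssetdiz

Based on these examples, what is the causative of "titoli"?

titoliar

"titoli" ends in -i. The one such stem in the data (demgi → demgiar) adds -ar, so the same rule applies.
So titoli → titoliar.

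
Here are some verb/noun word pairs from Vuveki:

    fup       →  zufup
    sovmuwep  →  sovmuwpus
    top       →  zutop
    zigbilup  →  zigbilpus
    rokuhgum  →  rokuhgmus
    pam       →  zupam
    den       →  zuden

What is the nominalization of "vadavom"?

vadavmus

fup and sovmuwep both end in -p yet inflect differently (zufup, sovmuwpus), so the final letter is not what conditions the rule; the number of vowels is.
"vadavom" has 3 vowels. The stems with 3 vowels (sovmuwep → sovmuwpus, rokuhgum → rokuhgmus, zigbilup → zigbilpus) delete the last vowel and add -us.
The other pattern: stems with 1 vowel add the prefix zu-.
So vadavom → vadavmus.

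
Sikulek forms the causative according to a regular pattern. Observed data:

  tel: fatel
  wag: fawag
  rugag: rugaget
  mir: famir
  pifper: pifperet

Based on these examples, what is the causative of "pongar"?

pongaret

mir and pifper both end in -r yet inflect differently (famir, pifperet), so the final letter is not what conditions the rule; the number of vowels is.
"pongar" has 2 vowels. The stems with 2 vowels (pifper → pifperet, rugag → rugaget) add -et.
The other pattern: stems with 1 vowel add the prefix fa-.
So pongar → pongaret.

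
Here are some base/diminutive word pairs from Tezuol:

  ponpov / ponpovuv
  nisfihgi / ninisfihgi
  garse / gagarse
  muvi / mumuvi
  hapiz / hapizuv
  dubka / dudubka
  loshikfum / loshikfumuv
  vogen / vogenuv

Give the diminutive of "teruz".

"teruz" ends in a consonant. The stems ending in a consonant (hapiz → hapizuv, loshikfum → loshikfumuv, ponpov → ponpovuv) add -uv.
So teruz → teruzuv.

teruzuv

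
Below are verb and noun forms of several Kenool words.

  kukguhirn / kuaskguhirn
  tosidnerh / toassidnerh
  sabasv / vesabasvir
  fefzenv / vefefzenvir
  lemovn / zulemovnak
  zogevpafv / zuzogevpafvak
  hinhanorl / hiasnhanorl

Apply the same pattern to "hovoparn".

kukguhirn and lemovn both end in -n yet inflect differently (kuaskguhirn, zulemovnak), so the final letter is not what conditions the rule; the second-to-last letter is.
"hovoparn" has second-to-last letter 'r'. The stems whose second-to-last letter is 'r' (hinhanorl → hiasnhanorl, tosidnerh → toassidnerh, kukguhirn → kuaskguhirn) insert -as- after the first vowel.
So hovoparn → hoasvoparn.

hoasvoparn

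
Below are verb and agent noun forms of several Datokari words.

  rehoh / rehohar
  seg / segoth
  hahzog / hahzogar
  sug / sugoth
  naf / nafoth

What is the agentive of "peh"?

sug and hahzog both end in -g yet inflect differently (sugoth, hahzogar), so the final letter is not what conditions the rule; the number of vowels is.
"peh" has 1 vowel. The stems with 1 vowel (sug → sugoth, naf → nafoth, seg → segoth) add -oth.
The other pattern: stems with 2 vowels add -ar.
So peh → pehoth.

pehoth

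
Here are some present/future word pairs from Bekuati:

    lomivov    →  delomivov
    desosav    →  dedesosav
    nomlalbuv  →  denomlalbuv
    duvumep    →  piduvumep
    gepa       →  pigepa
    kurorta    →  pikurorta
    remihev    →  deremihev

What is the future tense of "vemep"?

remihev and duvumep both have last vowel 'e' yet inflect differently (deremihev, piduvumep), so the last vowel is not what conditions the rule; the final letter is.
"vemep" ends in -p. The one such stem in the data (duvumep → piduvumep) adds the prefix pi-, so the same rule applies.
So vemep → pivemep.

pivemep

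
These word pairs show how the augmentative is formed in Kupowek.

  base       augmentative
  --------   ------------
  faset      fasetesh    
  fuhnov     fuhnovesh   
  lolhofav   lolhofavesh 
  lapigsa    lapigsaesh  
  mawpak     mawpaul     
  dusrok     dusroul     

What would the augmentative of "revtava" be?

revtavaesh

"revtava" ends in -a. The one such stem in the data (lapigsa → lapigsaesh) adds -esh, so the same rule applies.
The other pattern: stems ending in -k drop the final letter and add -ul.
So revtava → revtavaesh.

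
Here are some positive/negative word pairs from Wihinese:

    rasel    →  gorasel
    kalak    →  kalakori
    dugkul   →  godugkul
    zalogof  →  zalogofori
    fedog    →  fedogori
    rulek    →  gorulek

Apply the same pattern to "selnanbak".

selnanbakori

"selnanbak" has last vowel 'a'. The one such stem in the data (kalak → kalakori) adds -ori, so the same rule applies.
So selnanbak → selnanbakori.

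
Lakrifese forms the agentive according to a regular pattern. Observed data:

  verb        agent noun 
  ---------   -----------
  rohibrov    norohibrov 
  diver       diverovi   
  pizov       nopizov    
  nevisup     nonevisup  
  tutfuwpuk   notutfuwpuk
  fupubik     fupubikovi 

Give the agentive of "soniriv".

tutfuwpuk and fupubik both end in -k yet inflect differently (notutfuwpuk, fupubikovi), so the final letter is not what conditions the rule; the last vowel is.
"soniriv" has last vowel 'i'. The one such stem in the data (fupubik → fupubikovi) adds -ovi, so the same rule applies.
The other pattern: stems whose last vowel is 'o' or 'u' add the prefix no-.
So soniriv → sonirivovi.

sonirivovi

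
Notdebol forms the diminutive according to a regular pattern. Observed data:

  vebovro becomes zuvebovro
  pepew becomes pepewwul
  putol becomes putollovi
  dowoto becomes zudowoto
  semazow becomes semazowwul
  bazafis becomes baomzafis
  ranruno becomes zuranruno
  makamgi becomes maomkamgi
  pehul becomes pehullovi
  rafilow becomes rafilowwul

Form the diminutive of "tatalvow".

"tatalvow" ends in -w. The stems ending in -w (semazow → semazowwul, rafilow → rafilowwul, pepew → pepewwul) double the final consonant and add -ul.
The other patterns: stems ending in -o add the prefix zu-; stems ending in -l double the final consonant and add -ovi; stems ending in -i or -s insert -om- after the first vowel.
So tatalvow → tatalvowwul.

tatalvowwul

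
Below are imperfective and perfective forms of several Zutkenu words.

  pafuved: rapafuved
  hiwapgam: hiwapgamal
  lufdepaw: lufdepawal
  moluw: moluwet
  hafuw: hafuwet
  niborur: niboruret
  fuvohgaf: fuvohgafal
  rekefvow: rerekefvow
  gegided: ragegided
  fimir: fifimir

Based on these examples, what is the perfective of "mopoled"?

niborur and fimir both end in -r yet inflect differently (niboruret, fifimir), so the final letter is not what conditions the rule; the last vowel is.
"mopoled" has last vowel 'e'. The stems whose last vowel is 'e' (gegided → ragegided, pafuved → rapafuved) add the prefix ra-.
The other patterns: stems whose last vowel is 'u' add -et; stems whose last vowel is 'i' or 'o' repeat the first consonant+vowel as a prefix; stems whose last vowel is 'a' add -al.
So mopoled → ramopoled.

ramopoled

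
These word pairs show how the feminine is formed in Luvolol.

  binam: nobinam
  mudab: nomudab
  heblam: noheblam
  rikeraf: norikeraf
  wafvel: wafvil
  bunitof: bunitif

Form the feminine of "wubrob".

wubrib

"wubrob" has last vowel 'o'. The one such stem in the data (bunitof → bunitif) changes the last vowel to 'i' (as does wafvel), so the same rule applies.
The other pattern: stems whose last vowel is 'a' add the prefix no-.
So wubrob → wubrib.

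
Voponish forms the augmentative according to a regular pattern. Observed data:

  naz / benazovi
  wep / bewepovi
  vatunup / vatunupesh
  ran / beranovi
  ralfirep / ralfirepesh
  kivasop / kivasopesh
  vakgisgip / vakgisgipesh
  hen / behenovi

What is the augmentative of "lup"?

belupovi

ralfirep and wep both end in -p yet inflect differently (ralfirepesh, bewepovi), so the final letter is not what conditions the rule; the number of vowels is.
"lup" has 1 vowel. The stems with 1 vowel (hen → behenovi, wep → bewepovi, ran → beranovi) add be- … -ovi around the stem.
The other pattern: stems with 3 vowels add -esh.
So lup → belupovi.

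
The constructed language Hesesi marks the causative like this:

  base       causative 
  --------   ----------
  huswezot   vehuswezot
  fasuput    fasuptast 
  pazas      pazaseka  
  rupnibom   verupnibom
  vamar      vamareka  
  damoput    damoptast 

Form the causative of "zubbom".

huswezot and damoput both end in -t yet inflect differently (vehuswezot, damoptast), so the final letter is not what conditions the rule; the last vowel is.
"zubbom" has last vowel 'o'. The stems whose last vowel is 'o' (rupnibom → verupnibom, huswezot → vehuswezot) add the prefix ve-.
So zubbom → vezubbom.

vezubbom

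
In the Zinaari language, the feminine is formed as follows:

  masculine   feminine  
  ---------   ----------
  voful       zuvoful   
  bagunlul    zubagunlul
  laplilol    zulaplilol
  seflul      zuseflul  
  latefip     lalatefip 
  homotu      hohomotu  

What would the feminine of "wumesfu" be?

wuwumesfu

voful and homotu both have last vowel 'u' yet inflect differently (zuvoful, hohomotu), so the last vowel is not what conditions the rule; the final letter is.
"wumesfu" ends in -u. The one such stem in the data (homotu → hohomotu) repeats the first consonant+vowel as a prefix (as does latefip), so the same rule applies.
The other pattern: stems ending in -l add the prefix zu-.
So wumesfu → wuwumesfu.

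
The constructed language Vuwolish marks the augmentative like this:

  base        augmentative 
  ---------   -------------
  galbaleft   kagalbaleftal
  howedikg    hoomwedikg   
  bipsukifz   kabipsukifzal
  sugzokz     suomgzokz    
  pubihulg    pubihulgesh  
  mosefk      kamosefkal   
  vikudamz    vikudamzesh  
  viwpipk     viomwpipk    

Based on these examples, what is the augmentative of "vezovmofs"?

"vezovmofs" has second-to-last letter 'f'. The stems whose second-to-last letter is 'f' (bipsukifz → kabipsukifzal, galbaleft → kagalbaleftal, mosefk → kamosefkal) add ka- … -al around the stem.
So vezovmofs → kavezovmofsal.

kavezovmofsal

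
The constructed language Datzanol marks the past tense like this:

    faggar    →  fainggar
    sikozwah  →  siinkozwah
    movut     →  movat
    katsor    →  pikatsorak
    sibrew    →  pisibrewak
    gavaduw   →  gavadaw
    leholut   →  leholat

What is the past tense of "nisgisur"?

gavaduw and sibrew both end in -w yet inflect differently (gavadaw, pisibrewak), so the final letter is not what conditions the rule; the last vowel is.
"nisgisur" has last vowel 'u'. The stems whose last vowel is 'u' (movut → movat, gavaduw → gavadaw, leholut → leholat) change the last vowel to 'a'.
So nisgisur → nisgisar.

nisgisar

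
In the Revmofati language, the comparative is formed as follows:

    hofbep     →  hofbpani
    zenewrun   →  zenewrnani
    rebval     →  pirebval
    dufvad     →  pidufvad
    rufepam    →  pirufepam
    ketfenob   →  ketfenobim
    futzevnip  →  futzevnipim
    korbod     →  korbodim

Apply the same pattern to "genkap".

"genkap" has last vowel 'a'. The stems whose last vowel is 'a' (rebval → pirebval, dufvad → pidufvad, rufepam → pirufepam) add the prefix pi-.
So genkap → pigenkap.

pigenkap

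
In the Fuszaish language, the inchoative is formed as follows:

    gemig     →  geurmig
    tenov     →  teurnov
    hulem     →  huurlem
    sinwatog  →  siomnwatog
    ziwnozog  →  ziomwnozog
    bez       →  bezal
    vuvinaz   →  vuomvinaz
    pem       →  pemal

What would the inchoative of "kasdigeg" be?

pem and hulem both end in -m yet inflect differently (pemal, huurlem), so the final letter is not what conditions the rule; the number of vowels is.
"kasdigeg" has 3 vowels. The stems with 3 vowels (ziwnozog → ziomwnozog, vuvinaz → vuomvinaz, sinwatog → siomnwatog) insert -om- after the first vowel.
The other patterns: stems with 1 vowel add -al; stems with 2 vowels insert -ur- after the first vowel.
So kasdigeg → kaomsdigeg.

kaomsdigeg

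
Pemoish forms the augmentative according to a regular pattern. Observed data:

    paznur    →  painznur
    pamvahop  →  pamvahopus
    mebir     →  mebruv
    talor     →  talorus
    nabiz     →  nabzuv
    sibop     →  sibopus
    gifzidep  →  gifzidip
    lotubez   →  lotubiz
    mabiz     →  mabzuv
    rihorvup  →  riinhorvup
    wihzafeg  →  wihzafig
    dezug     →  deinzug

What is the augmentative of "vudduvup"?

talor and mebir both end in -r yet inflect differently (talorus, mebruv), so the final letter is not what conditions the rule; the last vowel is.
"vudduvup" has last vowel 'u'. The stems whose last vowel is 'u' (rihorvup → riinhorvup, paznur → painznur, dezug → deinzug) insert -in- after the first vowel.
So vudduvup → vuindduvup.

vuindduvup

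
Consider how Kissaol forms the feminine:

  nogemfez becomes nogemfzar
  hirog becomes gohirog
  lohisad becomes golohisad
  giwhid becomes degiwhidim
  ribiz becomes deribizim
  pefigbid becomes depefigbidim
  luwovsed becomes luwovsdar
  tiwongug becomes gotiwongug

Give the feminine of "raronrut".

ribiz and nogemfez both end in -z yet inflect differently (deribizim, nogemfzar), so the final letter is not what conditions the rule; the last vowel is.
"raronrut" has last vowel 'u'. The one such stem in the data (tiwongug → gotiwongug) adds the prefix go-, so the same rule applies.
The other patterns: stems whose last vowel is 'i' add de- … -im around the stem; stems whose last vowel is 'e' delete the last vowel and add -ar.
So raronrut → goraronrut.

goraronrut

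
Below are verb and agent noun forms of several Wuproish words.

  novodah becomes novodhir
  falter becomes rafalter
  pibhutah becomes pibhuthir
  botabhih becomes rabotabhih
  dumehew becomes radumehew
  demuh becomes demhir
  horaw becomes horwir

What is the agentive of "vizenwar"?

"vizenwar" has last vowel 'a'. The stems whose last vowel is 'a' (novodah → novodhir, horaw → horwir, pibhutah → pibhuthir) delete the last vowel and add -ir.
The other pattern: stems whose last vowel is 'e' or 'i' add the prefix ra-.
So vizenwar → vizenwrir.

vizenwrir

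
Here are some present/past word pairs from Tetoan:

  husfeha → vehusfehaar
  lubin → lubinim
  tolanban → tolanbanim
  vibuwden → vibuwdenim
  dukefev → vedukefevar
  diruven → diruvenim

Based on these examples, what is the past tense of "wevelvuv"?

vewevelvuvar

tolanban and husfeha both have last vowel 'a' yet inflect differently (tolanbanim, vehusfehaar), so the last vowel is not what conditions the rule; the final letter is.
"wevelvuv" ends in -v. The one such stem in the data (dukefev → vedukefevar) adds ve- … -ar around the stem, so the same rule applies.
The other pattern: stems ending in -n add -im.
So wevelvuv → vewevelvuvar.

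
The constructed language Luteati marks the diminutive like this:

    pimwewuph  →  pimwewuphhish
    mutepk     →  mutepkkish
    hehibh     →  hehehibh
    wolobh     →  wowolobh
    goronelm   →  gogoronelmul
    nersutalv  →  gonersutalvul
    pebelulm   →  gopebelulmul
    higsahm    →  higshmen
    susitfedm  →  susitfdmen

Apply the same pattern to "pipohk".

pimwewuph and hehibh both end in -h yet inflect differently (pimwewuphhish, hehehibh), so the final letter is not what conditions the rule; the second-to-last letter is.
"pipohk" has second-to-last letter 'h'. The one such stem in the data (higsahm → higshmen) deletes the last vowel and adds -en (as does susitfedm), so the same rule applies.
The other patterns: stems whose second-to-last letter is 'p' double the final consonant and add -ish; stems whose second-to-last letter is 'b' repeat the first consonant+vowel as a prefix; stems whose second-to-last letter is 'l' add go- … -ul around the stem.
So pipohk → piphken.

piphken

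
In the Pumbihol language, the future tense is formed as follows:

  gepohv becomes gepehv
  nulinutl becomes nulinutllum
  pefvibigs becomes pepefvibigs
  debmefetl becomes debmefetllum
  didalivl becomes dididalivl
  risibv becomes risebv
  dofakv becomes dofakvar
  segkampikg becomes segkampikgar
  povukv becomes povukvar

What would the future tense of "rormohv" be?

"rormohv" has second-to-last letter 'h'. The one such stem in the data (gepohv → gepehv) changes the last vowel to 'e' (as does risibv), so the same rule applies.
So rormohv → rormehv.

rormehv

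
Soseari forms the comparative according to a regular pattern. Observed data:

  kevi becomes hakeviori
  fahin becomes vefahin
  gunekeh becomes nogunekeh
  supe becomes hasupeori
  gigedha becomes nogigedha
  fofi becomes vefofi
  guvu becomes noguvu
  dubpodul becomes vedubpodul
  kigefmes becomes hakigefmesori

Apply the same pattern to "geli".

fofi and kevi both end in -i yet inflect differently (vefofi, hakeviori), so the final letter is not what conditions the rule; the first letter is.
"geli" begins with g-. The stems beginning with g- (guvu → noguvu, gigedha → nogigedha, gunekeh → nogunekeh) add the prefix no-.
The other patterns: stems beginning with d- or f- add the prefix ve-; stems beginning with k- or s- add ha- … -ori around the stem.
So geli → nogeli.

nogeli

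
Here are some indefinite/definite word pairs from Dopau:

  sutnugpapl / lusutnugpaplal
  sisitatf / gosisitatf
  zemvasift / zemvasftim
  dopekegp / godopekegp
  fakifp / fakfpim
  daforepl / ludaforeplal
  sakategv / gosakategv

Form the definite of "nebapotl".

gonebapotl

fakifp and dopekegp both end in -p yet inflect differently (fakfpim, godopekegp), so the final letter is not what conditions the rule; the second-to-last letter is.
"nebapotl" has second-to-last letter 't'. The one such stem in the data (sisitatf → gosisitatf) adds the prefix go-, so the same rule applies.
The other patterns: stems whose second-to-last letter is 'p' add lu- … -al around the stem; stems whose second-to-last letter is 'f' delete the last vowel and add -im.
So nebapotl → gonebapotl.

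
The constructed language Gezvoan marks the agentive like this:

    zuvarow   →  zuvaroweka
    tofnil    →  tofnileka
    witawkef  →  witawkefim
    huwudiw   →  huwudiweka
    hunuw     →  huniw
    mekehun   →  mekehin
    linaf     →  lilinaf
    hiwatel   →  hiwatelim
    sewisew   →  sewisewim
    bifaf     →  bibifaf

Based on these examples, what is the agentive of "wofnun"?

zuvarow and hunuw both end in -w yet inflect differently (zuvaroweka, huniw), so the final letter is not what conditions the rule; the last vowel is.
"wofnun" has last vowel 'u'. The stems whose last vowel is 'u' (hunuw → huniw, mekehun → mekehin) change the last vowel to 'i'.
So wofnun → wofnin.

wofnin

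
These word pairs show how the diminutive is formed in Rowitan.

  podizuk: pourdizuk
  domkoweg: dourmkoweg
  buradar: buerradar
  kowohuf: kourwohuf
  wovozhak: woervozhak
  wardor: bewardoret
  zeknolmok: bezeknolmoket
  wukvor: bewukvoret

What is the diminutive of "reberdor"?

"reberdor" has last vowel 'o'. The stems whose last vowel is 'o' (wukvor → bewukvoret, zeknolmok → bezeknolmoket, wardor → bewardoret) add be- … -et around the stem.
So reberdor → bereberdoret.

bereberdoret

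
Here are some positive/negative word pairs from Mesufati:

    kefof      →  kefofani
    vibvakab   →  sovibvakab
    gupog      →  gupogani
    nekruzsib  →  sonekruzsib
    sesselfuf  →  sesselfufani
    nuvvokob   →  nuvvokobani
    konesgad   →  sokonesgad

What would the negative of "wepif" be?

sowepif

nuvvokob and vibvakab both end in -b yet inflect differently (nuvvokobani, sovibvakab), so the final letter is not what conditions the rule; the last vowel is.
"wepif" has last vowel 'i'. The one such stem in the data (nekruzsib → sonekruzsib) adds the prefix so-, so the same rule applies.
So wepif → sowepif.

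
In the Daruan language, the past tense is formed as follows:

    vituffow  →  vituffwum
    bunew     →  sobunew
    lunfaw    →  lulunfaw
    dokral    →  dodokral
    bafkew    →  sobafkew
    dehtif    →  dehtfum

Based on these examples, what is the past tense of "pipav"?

bunew and lunfaw both end in -w yet inflect differently (sobunew, lulunfaw), so the final letter is not what conditions the rule; the last vowel is.
"pipav" has last vowel 'a'. The stems whose last vowel is 'a' (dokral → dodokral, lunfaw → lulunfaw) repeat the first consonant+vowel as a prefix.
So pipav → pipipav.

pipipav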